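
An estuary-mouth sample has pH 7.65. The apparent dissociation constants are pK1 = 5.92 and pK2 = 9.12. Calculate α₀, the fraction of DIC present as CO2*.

α₀ = 1 / (1 + K1/[H⁺] + K1K2/[H⁺]²) = 1 / (1 + 10^+1.73 + 10^+0.26)
   = 1 / (1 + 53.703 + 1.8197) = 1/56.523 = 0.01769

α₀ = 0.0177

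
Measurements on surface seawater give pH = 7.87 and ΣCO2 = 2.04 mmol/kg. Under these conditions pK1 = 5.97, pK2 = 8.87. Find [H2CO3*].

α₀ = 1 / (1 + K1/[H⁺] + K1K2/[H⁺]²) = 1 / (1 + 10^+1.90 + 10^+0.90)
   = 1 / (1 + 79.433 + 7.9433) = 1/88.376 = 0.01132
[CO2*] = α₀ × DIC = 0.01132 × 2.04 = 0.0231 mmol/kg

[CO2*] = 0.0231 mmol/kg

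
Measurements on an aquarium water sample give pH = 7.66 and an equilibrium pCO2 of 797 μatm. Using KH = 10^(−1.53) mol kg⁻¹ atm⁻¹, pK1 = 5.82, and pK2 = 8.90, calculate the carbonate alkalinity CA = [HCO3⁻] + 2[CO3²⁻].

[CO2*] = KH · pCO2 = 10^(−1.53) × 797×10^-6 = 2.352×10^-5 mol/kg
α₀ = 1/(1 + K1/[H⁺] + K1K2/[H⁺]²) = 1/(1 + 10^+1.84 + 10^+0.60) = 0.01348
DIC = [CO2*]/α₀ = 2.352×10^-5 / 0.01348 = 1.744 mmol/kg
CA = (α₁ + 2α₂)·DIC = (0.9328 + 2×0.05368) × 1.744 = 1.81 mmol/kg

CA = 1.81 mmol/kg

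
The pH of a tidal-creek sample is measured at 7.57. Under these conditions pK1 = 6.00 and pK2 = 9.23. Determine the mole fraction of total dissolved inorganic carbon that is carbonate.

α₂ = 1 / (1 + [H⁺]/K2 + [H⁺]²/(K1K2)) = 1 / (1 + 10^+1.66 + 10^+0.09)
   = 1 / (1 + 45.709 + 1.2303) = 1/47.939 = 0.02086

α₂ = 0.0209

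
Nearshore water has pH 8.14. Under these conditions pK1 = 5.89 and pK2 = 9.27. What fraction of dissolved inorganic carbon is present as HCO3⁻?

α₁ = 0.926

α₁ = 1 / (1 + [H⁺]/K1 + K2/[H⁺]) = 1 / (1 + 10^-2.25 + 10^-1.13)
   = 1 / (1 + 0.0056234 + 0.074131) = 1/1.0798 = 0.9261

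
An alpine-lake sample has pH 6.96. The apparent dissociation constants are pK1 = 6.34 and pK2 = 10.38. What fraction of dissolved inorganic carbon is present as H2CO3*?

α₀ = 1 / (1 + K1/[H⁺] + K1K2/[H⁺]²) = 1 / (1 + 10^+0.62 + 10^-2.80)
   = 1 / (1 + 4.1687 + 0.0015849) = 1/5.1703 = 0.1934

α₀ = 0.193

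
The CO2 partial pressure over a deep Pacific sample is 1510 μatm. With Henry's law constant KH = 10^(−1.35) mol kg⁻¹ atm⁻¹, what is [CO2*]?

[CO2*] = 67.4 μmol/kg

KH = 10^(−1.35) = 4.467×10^-2 mol kg⁻¹ atm⁻¹
[CO2*] = KH · pCO2 = 4.467×10^-2 × 1510×10^-6 atm = 6.74×10^-5 mol/kg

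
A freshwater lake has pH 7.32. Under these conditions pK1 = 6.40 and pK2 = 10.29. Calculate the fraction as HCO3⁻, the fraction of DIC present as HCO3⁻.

α₁ = 0.892

α₁ = 1 / (1 + [H⁺]/K1 + K2/[H⁺]) = 1 / (1 + 10^-0.92 + 10^-2.97)
   = 1 / (1 + 0.12023 + 0.0010715) = 1/1.1213 = 0.8918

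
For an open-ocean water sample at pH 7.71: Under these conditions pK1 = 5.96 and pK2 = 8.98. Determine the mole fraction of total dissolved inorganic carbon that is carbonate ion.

α₂ = 1 / (1 + [H⁺]/K2 + [H⁺]²/(K1K2)) = 1 / (1 + 10^+1.27 + 10^-0.48)
   = 1 / (1 + 18.621 + 0.33113) = 1/19.952 = 0.05012

α₂ = 0.0501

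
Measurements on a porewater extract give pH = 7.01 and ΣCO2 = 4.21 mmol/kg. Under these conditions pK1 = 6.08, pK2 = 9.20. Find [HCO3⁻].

[HCO3⁻] = 3.75 mmol/kg

α₁ = 1 / (1 + [H⁺]/K1 + K2/[H⁺]) = 1 / (1 + 10^-0.93 + 10^-2.19)
   = 1 / (1 + 0.11749 + 0.0064565) = 1/1.1239 = 0.8897
[HCO3⁻] = α₁ × DIC = 0.8897 × 4.21 = 3.75 mmol/kg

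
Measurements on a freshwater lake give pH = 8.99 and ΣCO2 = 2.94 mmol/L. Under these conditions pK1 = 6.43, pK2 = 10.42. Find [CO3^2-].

[CO3²⁻] = 0.105 mmol/L

α₂ = 1 / (1 + [H⁺]/K2 + [H⁺]²/(K1K2)) = 1 / (1 + 10^+1.43 + 10^-1.13)
   = 1 / (1 + 26.915 + 0.074131) = 1/27.989 = 0.03573
[CO3²⁻] = α₂ × DIC = 0.03573 × 2.94 = 0.105 mmol/L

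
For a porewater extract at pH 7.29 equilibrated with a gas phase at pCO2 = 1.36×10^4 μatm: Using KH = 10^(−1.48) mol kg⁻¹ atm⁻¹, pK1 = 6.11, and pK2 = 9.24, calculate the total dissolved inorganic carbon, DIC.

[CO2*] = KH · pCO2 = 10^(−1.48) × 1.36×10^4×10^-6 = 4.503×10^-4 mol/kg
α₀ = 1/(1 + K1/[H⁺] + K1K2/[H⁺]²) = 1/(1 + 10^+1.18 + 10^-0.77) = 0.06133
DIC = [CO2*]/α₀ = 4.503×10^-4 / 0.06133 = 7.34 mmol/kg

DIC = 7.34 mmol/kg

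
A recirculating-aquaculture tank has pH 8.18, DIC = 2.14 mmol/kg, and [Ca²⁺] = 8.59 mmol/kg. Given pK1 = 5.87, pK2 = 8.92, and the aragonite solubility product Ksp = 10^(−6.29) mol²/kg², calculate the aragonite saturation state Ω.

α₂ = 1 / (1 + [H⁺]/K2 + [H⁺]²/(K1K2)) = 1 / (1 + 10^+0.74 + 10^-1.57)
   = 1 / (1 + 5.4954 + 0.026915) = 1/6.5223 = 0.1533
[CO3²⁻] = α₂ × DIC = 0.1533 × 2.14 = 0.3281 mmol/kg
Ksp = 10^(−6.29) = 5.129×10^-7
Ω = [Ca²⁺][CO3²⁻]/Ksp = (8.59×10^-3)(3.281×10^-4) / 5.129×10^-7 = 5.50

Ω = 5.50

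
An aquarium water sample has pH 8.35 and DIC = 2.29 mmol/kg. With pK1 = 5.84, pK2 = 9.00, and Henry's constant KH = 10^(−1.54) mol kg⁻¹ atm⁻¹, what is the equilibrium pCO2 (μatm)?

α₀ = 1 / (1 + K1/[H⁺] + K1K2/[H⁺]²) = 1 / (1 + 10^+2.51 + 10^+1.86)
   = 1 / (1 + 323.59 + 72.444) = 1/397.04 = 0.002519
[CO2*] = α₀ × DIC = 0.002519 × 2.29 = 0.005768 mmol/kg = 5.768 μmol/kg
pCO2 = [CO2*]/KH = 5.768×10^-6 / 2.884×10^-2 = 200 μatm

pCO2 = 200 μatm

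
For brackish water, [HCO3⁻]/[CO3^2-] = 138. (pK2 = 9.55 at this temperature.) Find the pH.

pH = 7.41

From K2 = [H⁺][CO3^2-]/[HCO3⁻]:  pH = pK2 − log₁₀([HCO3⁻]/[CO3^2-])
log₁₀(138) = +2.140
pH = 9.55 − (+2.140) = 7.41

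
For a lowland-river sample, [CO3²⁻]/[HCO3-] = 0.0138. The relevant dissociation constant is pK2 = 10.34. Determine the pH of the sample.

From K2 = [H⁺][CO3²⁻]/[HCO3-]:  pH = pK2 + log₁₀([CO3²⁻]/[HCO3-])
log₁₀(0.0138) = -1.860
pH = 10.34 + (-1.860) = 8.48

pH = 8.48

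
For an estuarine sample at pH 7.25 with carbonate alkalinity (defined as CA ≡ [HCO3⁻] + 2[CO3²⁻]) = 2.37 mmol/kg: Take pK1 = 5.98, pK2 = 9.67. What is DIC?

DIC = 2.49 mmol/kg

CA = [HCO3⁻] + 2[CO3²⁻] = (α₁ + 2α₂)·DIC
At pH 7.25: [H⁺]/K1 = 10^-1.27 = 0.053703, K2/[H⁺] = 10^-2.42 = 0.0038019
α₁ = 1/(1 + 0.053703 + 0.0038019) = 1/1.0575 = 0.9456; α₂ = α₁·K2/[H⁺] = 0.003595
α₁ + 2α₂ = 0.9528
DIC = CA / (α₁ + 2α₂) = 2.37 / 0.9528 = 2.49 mmol/kg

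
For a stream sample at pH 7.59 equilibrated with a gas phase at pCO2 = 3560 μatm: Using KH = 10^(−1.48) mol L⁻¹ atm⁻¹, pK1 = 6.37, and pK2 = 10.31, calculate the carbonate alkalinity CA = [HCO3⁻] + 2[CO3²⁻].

[CO2*] = KH · pCO2 = 10^(−1.48) × 3560×10^-6 = 1.179×10^-4 mol/L
α₀ = 1/(1 + K1/[H⁺] + K1K2/[H⁺]²) = 1/(1 + 10^+1.22 + 10^-1.50) = 0.05673
DIC = [CO2*]/α₀ = 1.179×10^-4 / 0.05673 = 2.078 mmol/L
CA = (α₁ + 2α₂)·DIC = (0.9415 + 2×0.001794) × 2.078 = 1.96 mmol/L

CA = 1.96 mmol/L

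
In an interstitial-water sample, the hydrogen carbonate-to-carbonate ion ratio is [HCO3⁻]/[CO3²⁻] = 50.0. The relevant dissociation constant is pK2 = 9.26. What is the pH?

pH = 7.56

From K2 = [H⁺][CO3²⁻]/[HCO3⁻]:  pH = pK2 − log₁₀([HCO3⁻]/[CO3²⁻])
log₁₀(50.0) = +1.699
pH = 9.26 − (+1.699) = 7.56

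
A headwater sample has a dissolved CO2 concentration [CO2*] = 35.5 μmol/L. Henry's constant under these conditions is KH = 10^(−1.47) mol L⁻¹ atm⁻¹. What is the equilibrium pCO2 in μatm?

KH = 10^(−1.47) = 3.388×10^-2 mol L⁻¹ atm⁻¹
pCO2 = [CO2*]/KH = 35.5×10^-6 / 3.388×10^-2 = 1.05×10^-3 atm = 1050 μatm

pCO2 = 1050 μatm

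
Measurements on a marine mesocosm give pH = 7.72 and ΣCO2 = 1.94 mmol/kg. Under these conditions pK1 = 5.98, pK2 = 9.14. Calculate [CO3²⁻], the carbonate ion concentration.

α₂ = 1 / (1 + [H⁺]/K2 + [H⁺]²/(K1K2)) = 1 / (1 + 10^+1.42 + 10^-0.32)
   = 1 / (1 + 26.303 + 0.47863) = 1/27.781 = 0.03600
[CO3²⁻] = α₂ × DIC = 0.03600 × 1.94 = 0.0698 mmol/kg

[CO3²⁻] = 0.0698 mmol/kg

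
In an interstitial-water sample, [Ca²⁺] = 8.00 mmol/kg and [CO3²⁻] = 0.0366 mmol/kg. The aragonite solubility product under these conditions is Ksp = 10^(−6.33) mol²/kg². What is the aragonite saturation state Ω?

Ksp = 10^(−6.33) = 4.677×10^-7
Ω = [Ca²⁺][CO3²⁻]/Ksp = (8.00×10^-3)(0.0366×10^-3) / 4.677×10^-7 = 0.626

Ω = 0.626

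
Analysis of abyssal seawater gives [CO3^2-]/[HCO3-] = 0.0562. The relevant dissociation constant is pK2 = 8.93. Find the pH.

pH = 7.68

From K2 = [H⁺][CO3^2-]/[HCO3-]:  pH = pK2 + log₁₀([CO3^2-]/[HCO3-])
log₁₀(0.0562) = -1.250
pH = 8.93 + (-1.250) = 7.68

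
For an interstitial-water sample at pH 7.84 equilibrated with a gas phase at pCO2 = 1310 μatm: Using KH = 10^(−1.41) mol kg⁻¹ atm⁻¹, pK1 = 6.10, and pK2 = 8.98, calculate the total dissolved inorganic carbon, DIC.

[CO2*] = KH · pCO2 = 10^(−1.41) × 1310×10^-6 = 5.096×10^-5 mol/kg
α₀ = 1/(1 + K1/[H⁺] + K1K2/[H⁺]²) = 1/(1 + 10^+1.74 + 10^+0.60) = 0.01668
DIC = [CO2*]/α₀ = 5.096×10^-5 / 0.01668 = 3.05 mmol/kg

DIC = 3.05 mmol/kg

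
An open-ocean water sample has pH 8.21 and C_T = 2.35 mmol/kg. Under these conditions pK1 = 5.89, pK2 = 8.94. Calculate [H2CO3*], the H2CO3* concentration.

[CO2*] = 9.44 μmol/kg

α₀ = 1 / (1 + K1/[H⁺] + K1K2/[H⁺]²) = 1 / (1 + 10^+2.32 + 10^+1.59)
   = 1 / (1 + 208.93 + 38.905) = 1/248.83 = 0.004019
[CO2*] = α₀ × DIC = 0.004019 × 2.35 = 0.00944 mmol/kg = 9.44 μmol/kg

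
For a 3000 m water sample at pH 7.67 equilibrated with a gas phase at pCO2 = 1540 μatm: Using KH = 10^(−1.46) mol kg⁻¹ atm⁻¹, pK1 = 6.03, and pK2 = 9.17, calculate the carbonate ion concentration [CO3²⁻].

[CO3²⁻] = 0.0737 mmol/kg

[CO2*] = KH · pCO2 = 10^(−1.46) × 1540×10^-6 = 5.340×10^-5 mol/kg
α₀ = 1/(1 + K1/[H⁺] + K1K2/[H⁺]²) = 1/(1 + 10^+1.64 + 10^+0.14) = 0.02172
DIC = [CO2*]/α₀ = 5.340×10^-5 / 0.02172 = 2.458 mmol/kg
[CO3²⁻] = α₂·DIC; α₂ = 0.02999, so [CO3²⁻] = 0.02999 × 2.458 = 0.0737 mmol/kg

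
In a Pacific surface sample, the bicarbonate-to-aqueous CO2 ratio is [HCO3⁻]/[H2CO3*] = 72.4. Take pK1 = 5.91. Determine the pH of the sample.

From K1 = [H⁺][HCO3⁻]/[H2CO3*]:  pH = pK1 + log₁₀([HCO3⁻]/[H2CO3*])
log₁₀(72.4) = +1.860
pH = 5.91 + (+1.860) = 7.77

pH = 7.77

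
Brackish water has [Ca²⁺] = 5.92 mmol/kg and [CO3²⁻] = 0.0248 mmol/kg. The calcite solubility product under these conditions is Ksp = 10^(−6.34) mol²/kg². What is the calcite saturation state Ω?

Ksp = 10^(−6.34) = 4.571×10^-7
Ω = [Ca²⁺][CO3²⁻]/Ksp = (5.92×10^-3)(0.0248×10^-3) / 4.571×10^-7 = 0.321

Ω = 0.321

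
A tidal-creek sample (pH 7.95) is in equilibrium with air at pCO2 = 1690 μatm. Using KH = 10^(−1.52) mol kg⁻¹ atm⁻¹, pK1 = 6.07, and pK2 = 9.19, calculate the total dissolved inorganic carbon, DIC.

[CO2*] = KH · pCO2 = 10^(−1.52) × 1690×10^-6 = 5.104×10^-5 mol/kg
α₀ = 1/(1 + K1/[H⁺] + K1K2/[H⁺]²) = 1/(1 + 10^+1.88 + 10^+0.64) = 0.01231
DIC = [CO2*]/α₀ = 5.104×10^-5 / 0.01231 = 4.15 mmol/kg

DIC = 4.15 mmol/kg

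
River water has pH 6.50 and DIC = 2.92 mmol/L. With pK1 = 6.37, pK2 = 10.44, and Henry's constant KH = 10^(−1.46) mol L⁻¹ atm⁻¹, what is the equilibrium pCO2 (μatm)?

α₀ = 1 / (1 + K1/[H⁺] + K1K2/[H⁺]²) = 1 / (1 + 10^+0.13 + 10^-3.81)
   = 1 / (1 + 1.3490 + 0.00015488) = 1/2.3491 = 0.4257
[CO2*] = α₀ × DIC = 0.4257 × 2.92 = 1.243 mmol/L
pCO2 = [CO2*]/KH = 1.243×10^-3 / 3.467×10^-2 = 3.58×10^4 μatm

pCO2 = 3.58×10^4 μatm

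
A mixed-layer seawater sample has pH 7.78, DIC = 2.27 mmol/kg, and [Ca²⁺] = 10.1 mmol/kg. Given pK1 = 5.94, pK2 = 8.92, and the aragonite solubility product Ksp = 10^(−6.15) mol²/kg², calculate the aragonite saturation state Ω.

α₂ = 1 / (1 + [H⁺]/K2 + [H⁺]²/(K1K2)) = 1 / (1 + 10^+1.14 + 10^-0.70)
   = 1 / (1 + 13.804 + 0.19953) = 1/15.003 = 0.06665
[CO3²⁻] = α₂ × DIC = 0.06665 × 2.27 = 0.1513 mmol/kg
Ksp = 10^(−6.15) = 7.079×10^-7
Ω = [Ca²⁺][CO3²⁻]/Ksp = (10.1×10^-3)(1.513×10^-4) / 7.079×10^-7 = 2.16

Ω = 2.16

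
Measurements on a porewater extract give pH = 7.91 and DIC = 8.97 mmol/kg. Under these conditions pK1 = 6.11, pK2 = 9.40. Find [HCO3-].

[HCO3⁻] = 8.56 mmol/kg

α₁ = 1 / (1 + [H⁺]/K1 + K2/[H⁺]) = 1 / (1 + 10^-1.80 + 10^-1.49)
   = 1 / (1 + 0.015849 + 0.032359) = 1/1.0482 = 0.9540
[HCO3⁻] = α₁ × DIC = 0.9540 × 8.97 = 8.56 mmol/kg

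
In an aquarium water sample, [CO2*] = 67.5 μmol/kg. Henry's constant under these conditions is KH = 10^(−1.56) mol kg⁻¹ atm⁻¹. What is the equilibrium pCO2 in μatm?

pCO2 = 2450 μatm

KH = 10^(−1.56) = 2.754×10^-2 mol kg⁻¹ atm⁻¹
pCO2 = [CO2*]/KH = 67.5×10^-6 / 2.754×10^-2 = 2.45×10^-3 atm = 2450 μatm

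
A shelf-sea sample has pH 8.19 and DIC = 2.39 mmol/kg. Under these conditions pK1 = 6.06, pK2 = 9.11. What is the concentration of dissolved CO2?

α₀ = 1 / (1 + K1/[H⁺] + K1K2/[H⁺]²) = 1 / (1 + 10^+2.13 + 10^+1.21)
   = 1 / (1 + 134.90 + 16.218) = 1/152.11 = 0.006574
[CO2*] = α₀ × DIC = 0.006574 × 2.39 = 0.0157 mmol/kg = 15.7 μmol/kg

[CO2*] = 15.7 μmol/kg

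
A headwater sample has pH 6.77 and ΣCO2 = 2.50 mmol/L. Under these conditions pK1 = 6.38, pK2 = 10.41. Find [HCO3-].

α₁ = 1 / (1 + [H⁺]/K1 + K2/[H⁺]) = 1 / (1 + 10^-0.39 + 10^-3.64)
   = 1 / (1 + 0.40738 + 0.00022909) = 1/1.4076 = 0.7104
[HCO3⁻] = α₁ × DIC = 0.7104 × 2.50 = 1.78 mmol/L

[HCO3⁻] = 1.78 mmol/L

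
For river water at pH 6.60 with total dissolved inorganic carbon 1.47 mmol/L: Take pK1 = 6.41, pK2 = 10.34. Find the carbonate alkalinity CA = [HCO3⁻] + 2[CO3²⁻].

CA = [HCO3⁻] + 2[CO3²⁻] = (α₁ + 2α₂)·DIC
At pH 6.60: [H⁺]/K1 = 10^-0.19 = 0.64565, K2/[H⁺] = 10^-3.74 = 0.00018197
α₁ = 1/(1 + 0.64565 + 0.00018197) = 1/1.6458 = 0.6076; α₂ = α₁·K2/[H⁺] = 0.0001106
α₁ + 2α₂ = 0.6078
CA = 0.6078 × 1.47 = 0.893 mmol/L

CA = 0.893 mmol/L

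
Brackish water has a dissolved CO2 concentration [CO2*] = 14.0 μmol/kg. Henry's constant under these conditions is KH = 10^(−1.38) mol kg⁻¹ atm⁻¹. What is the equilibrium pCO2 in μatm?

KH = 10^(−1.38) = 4.169×10^-2 mol kg⁻¹ atm⁻¹
pCO2 = [CO2*]/KH = 14.0×10^-6 / 4.169×10^-2 = 3.36×10^-4 atm = 336 μatm

pCO2 = 336 μatm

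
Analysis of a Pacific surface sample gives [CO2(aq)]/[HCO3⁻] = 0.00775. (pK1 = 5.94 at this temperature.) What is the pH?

pH = 8.05

From K1 = [H⁺][HCO3⁻]/[CO2(aq)]:  pH = pK1 − log₁₀([CO2(aq)]/[HCO3⁻])
log₁₀(0.00775) = -2.111
pH = 5.94 − (-2.111) = 8.05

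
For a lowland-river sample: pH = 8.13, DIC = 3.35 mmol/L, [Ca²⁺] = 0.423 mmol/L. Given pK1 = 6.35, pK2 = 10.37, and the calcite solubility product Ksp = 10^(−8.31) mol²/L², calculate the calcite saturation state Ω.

Ω = 1.63

α₂ = 1 / (1 + [H⁺]/K2 + [H⁺]²/(K1K2)) = 1 / (1 + 10^+2.24 + 10^+0.46)
   = 1 / (1 + 173.78 + 2.8840) = 1/177.66 = 0.005629
[CO3²⁻] = α₂ × DIC = 0.005629 × 3.35 = 0.01886 mmol/L = 18.86 μmol/L
Ksp = 10^(−8.31) = 4.898×10^-9
Ω = [Ca²⁺][CO3²⁻]/Ksp = (0.423×10^-3)(1.886×10^-5) / 4.898×10^-9 = 1.63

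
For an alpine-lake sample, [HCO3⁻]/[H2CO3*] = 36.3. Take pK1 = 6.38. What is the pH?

pH = 7.94

From K1 = [H⁺][HCO3⁻]/[H2CO3*]:  pH = pK1 + log₁₀([HCO3⁻]/[H2CO3*])
log₁₀(36.3) = +1.560
pH = 6.38 + (+1.560) = 7.94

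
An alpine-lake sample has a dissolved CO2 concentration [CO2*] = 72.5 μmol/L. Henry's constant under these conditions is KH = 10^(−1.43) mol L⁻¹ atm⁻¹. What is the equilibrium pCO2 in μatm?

pCO2 = 1950 μatm

KH = 10^(−1.43) = 3.715×10^-2 mol L⁻¹ atm⁻¹
pCO2 = [CO2*]/KH = 72.5×10^-6 / 3.715×10^-2 = 1.95×10^-3 atm = 1950 μatm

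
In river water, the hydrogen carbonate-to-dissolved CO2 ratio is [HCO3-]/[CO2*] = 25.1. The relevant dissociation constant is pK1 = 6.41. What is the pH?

From K1 = [H⁺][HCO3-]/[CO2*]:  pH = pK1 + log₁₀([HCO3-]/[CO2*])
log₁₀(25.1) = +1.400
pH = 6.41 + (+1.400) = 7.81

pH = 7.81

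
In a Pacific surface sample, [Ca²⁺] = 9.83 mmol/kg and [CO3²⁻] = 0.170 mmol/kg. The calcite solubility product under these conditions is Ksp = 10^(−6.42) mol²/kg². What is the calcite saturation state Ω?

Ksp = 10^(−6.42) = 3.802×10^-7
Ω = [Ca²⁺][CO3²⁻]/Ksp = (9.83×10^-3)(0.170×10^-3) / 3.802×10^-7 = 4.40

Ω = 4.40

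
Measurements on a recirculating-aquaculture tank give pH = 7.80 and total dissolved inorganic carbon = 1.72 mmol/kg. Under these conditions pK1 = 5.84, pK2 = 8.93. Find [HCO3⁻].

[HCO3⁻] = 1.59 mmol/kg

α₁ = 1 / (1 + [H⁺]/K1 + K2/[H⁺]) = 1 / (1 + 10^-1.96 + 10^-1.13)
   = 1 / (1 + 0.010965 + 0.074131) = 1/1.0851 = 0.9216
[HCO3⁻] = α₁ × DIC = 0.9216 × 1.72 = 1.59 mmol/kg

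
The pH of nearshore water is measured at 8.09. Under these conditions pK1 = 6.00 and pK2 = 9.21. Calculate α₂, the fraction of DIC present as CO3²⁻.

α₂ = 1 / (1 + [H⁺]/K2 + [H⁺]²/(K1K2)) = 1 / (1 + 10^+1.12 + 10^-0.97)
   = 1 / (1 + 13.183 + 0.10715) = 1/14.290 = 0.06998

α₂ = 0.0700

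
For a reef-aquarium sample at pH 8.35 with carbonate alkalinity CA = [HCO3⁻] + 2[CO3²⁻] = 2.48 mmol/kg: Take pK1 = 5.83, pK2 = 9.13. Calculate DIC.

CA = [HCO3⁻] + 2[CO3²⁻] = (α₁ + 2α₂)·DIC
At pH 8.35: [H⁺]/K1 = 10^-2.52 = 0.0030200, K2/[H⁺] = 10^-0.78 = 0.16596
α₁ = 1/(1 + 0.0030200 + 0.16596) = 1/1.1690 = 0.8554; α₂ = α₁·K2/[H⁺] = 0.1420
α₁ + 2α₂ = 1.1394
DIC = CA / (α₁ + 2α₂) = 2.48 / 1.1394 = 2.18 mmol/kg

DIC = 2.18 mmol/kg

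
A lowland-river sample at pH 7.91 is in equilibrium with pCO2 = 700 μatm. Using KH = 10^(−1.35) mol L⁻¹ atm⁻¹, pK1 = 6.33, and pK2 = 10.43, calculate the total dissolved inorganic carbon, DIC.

[CO2*] = KH · pCO2 = 10^(−1.35) × 700×10^-6 = 3.127×10^-5 mol/L
α₀ = 1/(1 + K1/[H⁺] + K1K2/[H⁺]²) = 1/(1 + 10^+1.58 + 10^-0.94) = 0.02555
DIC = [CO2*]/α₀ = 3.127×10^-5 / 0.02555 = 1.22 mmol/L

DIC = 1.22 mmol/L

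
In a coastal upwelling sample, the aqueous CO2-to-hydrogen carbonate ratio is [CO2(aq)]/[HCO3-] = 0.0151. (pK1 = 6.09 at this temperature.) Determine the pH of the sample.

pH = 7.91

From K1 = [H⁺][HCO3-]/[CO2(aq)]:  pH = pK1 − log₁₀([CO2(aq)]/[HCO3-])
log₁₀(0.0151) = -1.821
pH = 6.09 − (-1.821) = 7.91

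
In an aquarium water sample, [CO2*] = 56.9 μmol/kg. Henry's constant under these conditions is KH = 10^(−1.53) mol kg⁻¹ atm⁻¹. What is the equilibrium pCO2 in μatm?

KH = 10^(−1.53) = 2.951×10^-2 mol kg⁻¹ atm⁻¹
pCO2 = [CO2*]/KH = 56.9×10^-6 / 2.951×10^-2 = 1.93×10^-3 atm = 1930 μatm

pCO2 = 1930 μatm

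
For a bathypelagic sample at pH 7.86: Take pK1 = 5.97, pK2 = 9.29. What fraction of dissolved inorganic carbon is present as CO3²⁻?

α₂ = 0.0354

α₂ = 1 / (1 + [H⁺]/K2 + [H⁺]²/(K1K2)) = 1 / (1 + 10^+1.43 + 10^-0.46)
   = 1 / (1 + 26.915 + 0.34674) = 1/28.262 = 0.03538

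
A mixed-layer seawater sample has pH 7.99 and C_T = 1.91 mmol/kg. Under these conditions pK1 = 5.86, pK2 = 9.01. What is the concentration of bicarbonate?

α₁ = 1 / (1 + [H⁺]/K1 + K2/[H⁺]) = 1 / (1 + 10^-2.13 + 10^-1.02)
   = 1 / (1 + 0.0074131 + 0.095499) = 1/1.1029 = 0.9067
[HCO3⁻] = α₁ × DIC = 0.9067 × 1.91 = 1.73 mmol/kg

[HCO3⁻] = 1.73 mmol/kg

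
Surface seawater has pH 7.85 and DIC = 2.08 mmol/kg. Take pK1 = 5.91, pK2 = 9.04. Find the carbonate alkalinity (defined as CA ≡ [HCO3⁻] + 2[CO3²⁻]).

CA = 2.18 mmol/kg

CA = [HCO3⁻] + 2[CO3²⁻] = (α₁ + 2α₂)·DIC
At pH 7.85: [H⁺]/K1 = 10^-1.94 = 0.011482, K2/[H⁺] = 10^-1.19 = 0.064565
α₁ = 1/(1 + 0.011482 + 0.064565) = 1/1.0760 = 0.9293; α₂ = α₁·K2/[H⁺] = 0.06000
α₁ + 2α₂ = 1.0493
CA = 1.0493 × 2.08 = 2.18 mmol/kg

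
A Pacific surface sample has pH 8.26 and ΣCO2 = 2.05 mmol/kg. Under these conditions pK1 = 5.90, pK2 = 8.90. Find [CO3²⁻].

α₂ = 1 / (1 + [H⁺]/K2 + [H⁺]²/(K1K2)) = 1 / (1 + 10^+0.64 + 10^-1.72)
   = 1 / (1 + 4.3652 + 0.019055) = 1/5.3842 = 0.1857
[CO3²⁻] = α₂ × DIC = 0.1857 × 2.05 = 0.381 mmol/kg

[CO3²⁻] = 0.381 mmol/kg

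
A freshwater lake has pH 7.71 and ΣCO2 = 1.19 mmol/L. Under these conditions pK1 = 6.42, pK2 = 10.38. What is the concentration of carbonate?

α₂ = 1 / (1 + [H⁺]/K2 + [H⁺]²/(K1K2)) = 1 / (1 + 10^+2.67 + 10^+1.38)
   = 1 / (1 + 467.74 + 23.988) = 1/492.72 = 0.002030
[CO3²⁻] = α₂ × DIC = 0.002030 × 1.19 = 0.00242 mmol/L = 2.42 μmol/L

[CO3²⁻] = 2.42 μmol/L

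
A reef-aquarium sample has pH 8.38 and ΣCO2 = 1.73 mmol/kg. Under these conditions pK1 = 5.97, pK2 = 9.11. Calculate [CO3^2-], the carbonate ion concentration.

α₂ = 1 / (1 + [H⁺]/K2 + [H⁺]²/(K1K2)) = 1 / (1 + 10^+0.73 + 10^-1.68)
   = 1 / (1 + 5.3703 + 0.020893) = 1/6.3912 = 0.1565
[CO3²⁻] = α₂ × DIC = 0.1565 × 1.73 = 0.271 mmol/kg

[CO3²⁻] = 0.271 mmol/kg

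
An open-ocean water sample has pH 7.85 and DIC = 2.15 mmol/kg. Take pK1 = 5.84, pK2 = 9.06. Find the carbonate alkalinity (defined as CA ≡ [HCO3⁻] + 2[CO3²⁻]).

CA = [HCO3⁻] + 2[CO3²⁻] = (α₁ + 2α₂)·DIC
At pH 7.85: [H⁺]/K1 = 10^-2.01 = 0.0097724, K2/[H⁺] = 10^-1.21 = 0.061660
α₁ = 1/(1 + 0.0097724 + 0.061660) = 1/1.0714 = 0.9333; α₂ = α₁·K2/[H⁺] = 0.05755
α₁ + 2α₂ = 1.0484
CA = 1.0484 × 2.15 = 2.25 mmol/kg

CA = 2.25 mmol/kg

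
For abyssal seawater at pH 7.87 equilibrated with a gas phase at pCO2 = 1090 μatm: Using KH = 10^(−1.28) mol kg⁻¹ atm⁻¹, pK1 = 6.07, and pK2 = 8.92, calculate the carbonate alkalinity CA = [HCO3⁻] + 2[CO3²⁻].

CA = 4.25 mmol/kg

[CO2*] = KH · pCO2 = 10^(−1.28) × 1090×10^-6 = 5.720×10^-5 mol/kg
α₀ = 1/(1 + K1/[H⁺] + K1K2/[H⁺]²) = 1/(1 + 10^+1.80 + 10^+0.75) = 0.01434
DIC = [CO2*]/α₀ = 5.720×10^-5 / 0.01434 = 3.988 mmol/kg
CA = (α₁ + 2α₂)·DIC = (0.9050 + 2×0.08066) × 3.988 = 4.25 mmol/kg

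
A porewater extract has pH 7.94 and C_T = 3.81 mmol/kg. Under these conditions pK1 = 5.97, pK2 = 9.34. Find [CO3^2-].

α₂ = 1 / (1 + [H⁺]/K2 + [H⁺]²/(K1K2)) = 1 / (1 + 10^+1.40 + 10^-0.57)
   = 1 / (1 + 25.119 + 0.26915) = 1/26.388 = 0.03790
[CO3²⁻] = α₂ × DIC = 0.03790 × 3.81 = 0.144 mmol/kg

[CO3²⁻] = 0.144 mmol/kg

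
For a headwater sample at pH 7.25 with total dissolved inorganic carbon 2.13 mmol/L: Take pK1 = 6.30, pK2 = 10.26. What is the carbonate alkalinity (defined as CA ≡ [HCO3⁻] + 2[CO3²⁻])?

CA = 1.92 mmol/L

CA = [HCO3⁻] + 2[CO3²⁻] = (α₁ + 2α₂)·DIC
At pH 7.25: [H⁺]/K1 = 10^-0.95 = 0.11220, K2/[H⁺] = 10^-3.01 = 0.00097724
α₁ = 1/(1 + 0.11220 + 0.00097724) = 1/1.1132 = 0.8983; α₂ = α₁·K2/[H⁺] = 0.0008779
α₁ + 2α₂ = 0.9001
CA = 0.9001 × 2.13 = 1.92 mmol/L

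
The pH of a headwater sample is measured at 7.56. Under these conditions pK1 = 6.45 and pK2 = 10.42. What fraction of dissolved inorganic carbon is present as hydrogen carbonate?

α₁ = 0.927

α₁ = 1 / (1 + [H⁺]/K1 + K2/[H⁺]) = 1 / (1 + 10^-1.11 + 10^-2.86)
   = 1 / (1 + 0.077625 + 0.0013804) = 1/1.0790 = 0.9268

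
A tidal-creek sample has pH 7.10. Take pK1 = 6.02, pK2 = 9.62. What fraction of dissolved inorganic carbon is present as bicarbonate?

α₁ = 0.921

α₁ = 1 / (1 + [H⁺]/K1 + K2/[H⁺]) = 1 / (1 + 10^-1.08 + 10^-2.52)
   = 1 / (1 + 0.083176 + 0.0030200) = 1/1.0862 = 0.9206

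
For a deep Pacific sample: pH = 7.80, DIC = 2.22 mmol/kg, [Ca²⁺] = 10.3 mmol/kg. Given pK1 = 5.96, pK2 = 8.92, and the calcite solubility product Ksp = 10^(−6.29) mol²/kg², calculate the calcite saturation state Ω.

Ω = 3.10

α₂ = 1 / (1 + [H⁺]/K2 + [H⁺]²/(K1K2)) = 1 / (1 + 10^+1.12 + 10^-0.72)
   = 1 / (1 + 13.183 + 0.19055) = 1/14.373 = 0.06957
[CO3²⁻] = α₂ × DIC = 0.06957 × 2.22 = 0.1545 mmol/kg
Ksp = 10^(−6.29) = 5.129×10^-7
Ω = [Ca²⁺][CO3²⁻]/Ksp = (10.3×10^-3)(1.545×10^-4) / 5.129×10^-7 = 3.10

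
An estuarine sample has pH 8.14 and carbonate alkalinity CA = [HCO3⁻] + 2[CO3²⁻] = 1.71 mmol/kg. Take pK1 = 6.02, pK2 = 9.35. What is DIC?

CA = [HCO3⁻] + 2[CO3²⁻] = (α₁ + 2α₂)·DIC
At pH 8.14: [H⁺]/K1 = 10^-2.12 = 0.0075858, K2/[H⁺] = 10^-1.21 = 0.061660
α₁ = 1/(1 + 0.0075858 + 0.061660) = 1/1.0692 = 0.9352; α₂ = α₁·K2/[H⁺] = 0.05767
α₁ + 2α₂ = 1.0506
DIC = CA / (α₁ + 2α₂) = 1.71 / 1.0506 = 1.63 mmol/kg

DIC = 1.63 mmol/kg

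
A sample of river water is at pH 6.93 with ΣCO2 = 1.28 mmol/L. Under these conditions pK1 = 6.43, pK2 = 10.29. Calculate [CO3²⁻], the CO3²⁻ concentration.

[CO3²⁻] = 0.424 μmol/L

α₂ = 1 / (1 + [H⁺]/K2 + [H⁺]²/(K1K2)) = 1 / (1 + 10^+3.36 + 10^+2.86)
   = 1 / (1 + 2290.9 + 724.44) = 1/3016.3 = 0.0003315
[CO3²⁻] = α₂ × DIC = 0.0003315 × 1.28 = 0.000424 mmol/L = 0.424 μmol/L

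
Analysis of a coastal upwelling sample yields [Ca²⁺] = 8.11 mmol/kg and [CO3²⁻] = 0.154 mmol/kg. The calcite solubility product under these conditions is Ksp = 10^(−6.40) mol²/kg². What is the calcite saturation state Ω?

Ksp = 10^(−6.40) = 3.981×10^-7
Ω = [Ca²⁺][CO3²⁻]/Ksp = (8.11×10^-3)(0.154×10^-3) / 3.981×10^-7 = 3.14

Ω = 3.14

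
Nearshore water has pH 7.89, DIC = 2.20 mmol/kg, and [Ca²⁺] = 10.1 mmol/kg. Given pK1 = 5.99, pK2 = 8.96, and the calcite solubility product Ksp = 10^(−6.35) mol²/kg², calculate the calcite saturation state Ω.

α₂ = 1 / (1 + [H⁺]/K2 + [H⁺]²/(K1K2)) = 1 / (1 + 10^+1.07 + 10^-0.83)
   = 1 / (1 + 11.749 + 0.14791) = 1/12.897 = 0.07754
[CO3²⁻] = α₂ × DIC = 0.07754 × 2.20 = 0.1706 mmol/kg
Ksp = 10^(−6.35) = 4.467×10^-7
Ω = [Ca²⁺][CO3²⁻]/Ksp = (10.1×10^-3)(1.706×10^-4) / 4.467×10^-7 = 3.86

Ω = 3.86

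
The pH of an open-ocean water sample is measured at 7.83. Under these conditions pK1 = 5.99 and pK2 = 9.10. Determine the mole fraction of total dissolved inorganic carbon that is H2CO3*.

α₀ = 0.0135

α₀ = 1 / (1 + K1/[H⁺] + K1K2/[H⁺]²) = 1 / (1 + 10^+1.84 + 10^+0.57)
   = 1 / (1 + 69.183 + 3.7154) = 1/73.898 = 0.01353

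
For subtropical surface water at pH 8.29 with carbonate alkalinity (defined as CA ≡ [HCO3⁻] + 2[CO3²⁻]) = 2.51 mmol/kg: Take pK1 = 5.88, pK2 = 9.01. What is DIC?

CA = [HCO3⁻] + 2[CO3²⁻] = (α₁ + 2α₂)·DIC
At pH 8.29: [H⁺]/K1 = 10^-2.41 = 0.0038905, K2/[H⁺] = 10^-0.72 = 0.19055
α₁ = 1/(1 + 0.0038905 + 0.19055) = 1/1.1944 = 0.8372; α₂ = α₁·K2/[H⁺] = 0.1595
α₁ + 2α₂ = 1.1563
DIC = CA / (α₁ + 2α₂) = 2.51 / 1.1563 = 2.17 mmol/kg

DIC = 2.17 mmol/kg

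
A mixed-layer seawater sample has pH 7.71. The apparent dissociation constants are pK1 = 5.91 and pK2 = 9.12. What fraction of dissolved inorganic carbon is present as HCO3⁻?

α₁ = 1 / (1 + [H⁺]/K1 + K2/[H⁺]) = 1 / (1 + 10^-1.80 + 10^-1.41)
   = 1 / (1 + 0.015849 + 0.038905) = 1/1.0548 = 0.9481

α₁ = 0.948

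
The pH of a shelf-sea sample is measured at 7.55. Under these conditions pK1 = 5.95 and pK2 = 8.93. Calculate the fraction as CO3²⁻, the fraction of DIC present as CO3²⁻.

α₂ = 1 / (1 + [H⁺]/K2 + [H⁺]²/(K1K2)) = 1 / (1 + 10^+1.38 + 10^-0.22)
   = 1 / (1 + 23.988 + 0.60256) = 1/25.591 = 0.03908

α₂ = 0.0391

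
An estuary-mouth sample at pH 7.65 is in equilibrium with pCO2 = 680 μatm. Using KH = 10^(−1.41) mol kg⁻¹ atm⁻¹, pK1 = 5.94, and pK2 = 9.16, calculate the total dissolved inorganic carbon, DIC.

DIC = 1.43 mmol/kg

[CO2*] = KH · pCO2 = 10^(−1.41) × 680×10^-6 = 2.646×10^-5 mol/kg
α₀ = 1/(1 + K1/[H⁺] + K1K2/[H⁺]²) = 1/(1 + 10^+1.71 + 10^+0.20) = 0.01856
DIC = [CO2*]/α₀ = 2.646×10^-5 / 0.01856 = 1.43 mmol/kg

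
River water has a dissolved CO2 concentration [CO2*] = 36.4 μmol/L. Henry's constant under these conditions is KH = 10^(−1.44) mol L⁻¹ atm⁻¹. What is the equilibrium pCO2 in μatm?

KH = 10^(−1.44) = 3.631×10^-2 mol L⁻¹ atm⁻¹
pCO2 = [CO2*]/KH = 36.4×10^-6 / 3.631×10^-2 = 1.00×10^-3 atm = 1000 μatm

pCO2 = 1000 μatm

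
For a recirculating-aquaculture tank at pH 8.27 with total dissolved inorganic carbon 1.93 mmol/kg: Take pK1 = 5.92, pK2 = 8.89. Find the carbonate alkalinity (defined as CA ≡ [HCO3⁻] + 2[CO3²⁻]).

CA = 2.30 mmol/kg

CA = [HCO3⁻] + 2[CO3²⁻] = (α₁ + 2α₂)·DIC
At pH 8.27: [H⁺]/K1 = 10^-2.35 = 0.0044668, K2/[H⁺] = 10^-0.62 = 0.23988
α₁ = 1/(1 + 0.0044668 + 0.23988) = 1/1.2444 = 0.8036; α₂ = α₁·K2/[H⁺] = 0.1928
α₁ + 2α₂ = 1.1892
CA = 1.1892 × 1.93 = 2.30 mmol/kg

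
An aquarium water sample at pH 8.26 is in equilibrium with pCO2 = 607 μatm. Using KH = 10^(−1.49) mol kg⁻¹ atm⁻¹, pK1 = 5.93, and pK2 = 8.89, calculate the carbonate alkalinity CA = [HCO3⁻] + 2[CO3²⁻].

CA = 6.17 mmol/kg

[CO2*] = KH · pCO2 = 10^(−1.49) × 607×10^-6 = 1.964×10^-5 mol/kg
α₀ = 1/(1 + K1/[H⁺] + K1K2/[H⁺]²) = 1/(1 + 10^+2.33 + 10^+1.70) = 0.003775
DIC = [CO2*]/α₀ = 1.964×10^-5 / 0.003775 = 5.203 mmol/kg
CA = (α₁ + 2α₂)·DIC = (0.8070 + 2×0.1892) × 5.203 = 6.17 mmol/kg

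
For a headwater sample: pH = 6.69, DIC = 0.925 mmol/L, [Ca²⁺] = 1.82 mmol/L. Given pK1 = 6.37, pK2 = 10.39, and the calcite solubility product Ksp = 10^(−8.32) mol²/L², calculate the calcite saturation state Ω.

α₂ = 1 / (1 + [H⁺]/K2 + [H⁺]²/(K1K2)) = 1 / (1 + 10^+3.70 + 10^+3.38)
   = 1 / (1 + 5011.9 + 2398.8) = 1/7411.7 = 0.0001349
[CO3²⁻] = α₂ × DIC = 0.0001349 × 0.925 = 0.0001248 mmol/L = 0.1248 μmol/L
Ksp = 10^(−8.32) = 4.786×10^-9
Ω = [Ca²⁺][CO3²⁻]/Ksp = (1.82×10^-3)(1.248×10^-7) / 4.786×10^-9 = 0.0475

Ω = 0.0475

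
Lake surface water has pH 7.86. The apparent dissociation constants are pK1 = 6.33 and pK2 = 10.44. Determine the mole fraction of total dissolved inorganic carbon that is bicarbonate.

α₁ = 0.969

α₁ = 1 / (1 + [H⁺]/K1 + K2/[H⁺]) = 1 / (1 + 10^-1.53 + 10^-2.58)
   = 1 / (1 + 0.029512 + 0.0026303) = 1/1.0321 = 0.9689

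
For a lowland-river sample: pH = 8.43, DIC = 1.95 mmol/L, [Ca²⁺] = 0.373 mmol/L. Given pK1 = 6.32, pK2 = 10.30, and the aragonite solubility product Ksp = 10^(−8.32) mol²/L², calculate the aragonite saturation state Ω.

Ω = 2.01

α₂ = 1 / (1 + [H⁺]/K2 + [H⁺]²/(K1K2)) = 1 / (1 + 10^+1.87 + 10^-0.24)
   = 1 / (1 + 74.131 + 0.57544) = 1/75.706 = 0.01321
[CO3²⁻] = α₂ × DIC = 0.01321 × 1.95 = 0.02576 mmol/L
Ksp = 10^(−8.32) = 4.786×10^-9
Ω = [Ca²⁺][CO3²⁻]/Ksp = (0.373×10^-3)(2.576×10^-5) / 4.786×10^-9 = 2.01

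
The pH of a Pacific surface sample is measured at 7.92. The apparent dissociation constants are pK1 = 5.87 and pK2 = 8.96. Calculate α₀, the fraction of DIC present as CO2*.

α₀ = 1 / (1 + K1/[H⁺] + K1K2/[H⁺]²) = 1 / (1 + 10^+2.05 + 10^+1.01)
   = 1 / (1 + 112.20 + 10.233) = 1/123.43 = 0.008101

α₀ = 0.00810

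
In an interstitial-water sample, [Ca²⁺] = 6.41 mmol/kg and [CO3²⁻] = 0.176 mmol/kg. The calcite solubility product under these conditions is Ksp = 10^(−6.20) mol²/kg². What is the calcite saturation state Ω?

Ksp = 10^(−6.20) = 6.310×10^-7
Ω = [Ca²⁺][CO3²⁻]/Ksp = (6.41×10^-3)(0.176×10^-3) / 6.310×10^-7 = 1.79

Ω = 1.79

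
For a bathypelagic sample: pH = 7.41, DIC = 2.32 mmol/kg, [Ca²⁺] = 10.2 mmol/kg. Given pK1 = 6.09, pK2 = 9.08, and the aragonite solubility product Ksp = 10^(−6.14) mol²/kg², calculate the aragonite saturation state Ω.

α₂ = 1 / (1 + [H⁺]/K2 + [H⁺]²/(K1K2)) = 1 / (1 + 10^+1.67 + 10^+0.35)
   = 1 / (1 + 46.774 + 2.2387) = 1/50.012 = 0.02000
[CO3²⁻] = α₂ × DIC = 0.02000 × 2.32 = 0.04639 mmol/kg
Ksp = 10^(−6.14) = 7.244×10^-7
Ω = [Ca²⁺][CO3²⁻]/Ksp = (10.2×10^-3)(4.639×10^-5) / 7.244×10^-7 = 0.653

Ω = 0.653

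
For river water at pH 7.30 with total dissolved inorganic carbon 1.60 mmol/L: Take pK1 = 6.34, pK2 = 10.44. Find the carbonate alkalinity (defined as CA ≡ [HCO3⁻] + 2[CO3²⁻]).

CA = [HCO3⁻] + 2[CO3²⁻] = (α₁ + 2α₂)·DIC
At pH 7.30: [H⁺]/K1 = 10^-0.96 = 0.10965, K2/[H⁺] = 10^-3.14 = 0.00072444
α₁ = 1/(1 + 0.10965 + 0.00072444) = 1/1.1104 = 0.9006; α₂ = α₁·K2/[H⁺] = 0.0006524
α₁ + 2α₂ = 0.9019
CA = 0.9019 × 1.60 = 1.44 mmol/L

CA = 1.44 mmol/L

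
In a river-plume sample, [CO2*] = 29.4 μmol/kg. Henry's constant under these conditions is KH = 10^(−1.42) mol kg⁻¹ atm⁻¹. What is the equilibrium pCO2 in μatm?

KH = 10^(−1.42) = 3.802×10^-2 mol kg⁻¹ atm⁻¹
pCO2 = [CO2*]/KH = 29.4×10^-6 / 3.802×10^-2 = 7.73×10^-4 atm = 773 μatm

pCO2 = 773 μatm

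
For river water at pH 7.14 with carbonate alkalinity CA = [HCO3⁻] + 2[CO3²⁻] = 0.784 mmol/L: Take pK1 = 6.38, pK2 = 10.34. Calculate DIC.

CA = [HCO3⁻] + 2[CO3²⁻] = (α₁ + 2α₂)·DIC
At pH 7.14: [H⁺]/K1 = 10^-0.76 = 0.17378, K2/[H⁺] = 10^-3.20 = 0.00063096
α₁ = 1/(1 + 0.17378 + 0.00063096) = 1/1.1744 = 0.8515; α₂ = α₁·K2/[H⁺] = 0.0005373
α₁ + 2α₂ = 0.8526
DIC = CA / (α₁ + 2α₂) = 0.784 / 0.8526 = 0.920 mmol/L

DIC = 0.920 mmol/L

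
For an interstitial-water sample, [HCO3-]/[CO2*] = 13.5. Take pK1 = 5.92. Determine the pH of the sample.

From K1 = [H⁺][HCO3-]/[CO2*]:  pH = pK1 + log₁₀([HCO3-]/[CO2*])
log₁₀(13.5) = +1.130
pH = 5.92 + (+1.130) = 7.05

pH = 7.05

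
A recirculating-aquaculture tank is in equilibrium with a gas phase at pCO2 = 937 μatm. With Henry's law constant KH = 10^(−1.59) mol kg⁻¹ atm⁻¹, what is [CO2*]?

[CO2*] = 24.1 μmol/kg

KH = 10^(−1.59) = 2.570×10^-2 mol kg⁻¹ atm⁻¹
[CO2*] = KH · pCO2 = 2.570×10^-2 × 937×10^-6 atm = 2.41×10^-5 mol/kg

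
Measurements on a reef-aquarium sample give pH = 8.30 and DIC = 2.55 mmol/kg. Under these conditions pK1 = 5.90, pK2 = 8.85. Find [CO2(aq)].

[CO2*] = 7.90 μmol/kg

α₀ = 1 / (1 + K1/[H⁺] + K1K2/[H⁺]²) = 1 / (1 + 10^+2.40 + 10^+1.85)
   = 1 / (1 + 251.19 + 70.795) = 1/322.98 = 0.003096
[CO2*] = α₀ × DIC = 0.003096 × 2.55 = 0.00790 mmol/kg = 7.90 μmol/kg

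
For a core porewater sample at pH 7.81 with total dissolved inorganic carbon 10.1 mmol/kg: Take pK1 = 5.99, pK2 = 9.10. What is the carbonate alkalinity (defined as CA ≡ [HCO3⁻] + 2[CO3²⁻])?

CA = 10.4 mmol/kg

CA = [HCO3⁻] + 2[CO3²⁻] = (α₁ + 2α₂)·DIC
At pH 7.81: [H⁺]/K1 = 10^-1.82 = 0.015136, K2/[H⁺] = 10^-1.29 = 0.051286
α₁ = 1/(1 + 0.015136 + 0.051286) = 1/1.0664 = 0.9377; α₂ = α₁·K2/[H⁺] = 0.04809
α₁ + 2α₂ = 1.0339
CA = 1.0339 × 10.1 = 10.4 mmol/kg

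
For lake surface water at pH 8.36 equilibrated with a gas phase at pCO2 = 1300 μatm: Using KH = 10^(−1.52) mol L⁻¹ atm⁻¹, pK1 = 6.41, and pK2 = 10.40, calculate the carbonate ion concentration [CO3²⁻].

[CO2*] = KH · pCO2 = 10^(−1.52) × 1300×10^-6 = 3.926×10^-5 mol/L
α₀ = 1/(1 + K1/[H⁺] + K1K2/[H⁺]²) = 1/(1 + 10^+1.95 + 10^-0.09) = 0.01100
DIC = [CO2*]/α₀ = 3.926×10^-5 / 0.01100 = 3.570 mmol/L
[CO3²⁻] = α₂·DIC; α₂ = 0.008938, so [CO3²⁻] = 0.008938 × 3.570 = 0.0319 mmol/L

[CO3²⁻] = 0.0319 mmol/L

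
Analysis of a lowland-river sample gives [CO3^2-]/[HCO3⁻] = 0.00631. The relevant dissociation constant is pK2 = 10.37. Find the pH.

pH = 8.17

From K2 = [H⁺][CO3^2-]/[HCO3⁻]:  pH = pK2 + log₁₀([CO3^2-]/[HCO3⁻])
log₁₀(0.00631) = -2.200
pH = 10.37 + (-2.200) = 8.17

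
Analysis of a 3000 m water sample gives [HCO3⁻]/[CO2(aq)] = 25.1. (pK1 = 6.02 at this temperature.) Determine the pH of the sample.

From K1 = [H⁺][HCO3⁻]/[CO2(aq)]:  pH = pK1 + log₁₀([HCO3⁻]/[CO2(aq)])
log₁₀(25.1) = +1.400
pH = 6.02 + (+1.400) = 7.42

pH = 7.42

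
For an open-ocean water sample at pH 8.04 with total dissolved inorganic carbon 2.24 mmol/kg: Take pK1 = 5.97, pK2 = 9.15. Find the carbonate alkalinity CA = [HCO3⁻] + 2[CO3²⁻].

CA = 2.38 mmol/kg

CA = [HCO3⁻] + 2[CO3²⁻] = (α₁ + 2α₂)·DIC
At pH 8.04: [H⁺]/K1 = 10^-2.07 = 0.0085114, K2/[H⁺] = 10^-1.11 = 0.077625
α₁ = 1/(1 + 0.0085114 + 0.077625) = 1/1.0861 = 0.9207; α₂ = α₁·K2/[H⁺] = 0.07147
α₁ + 2α₂ = 1.0636
CA = 1.0636 × 2.24 = 2.38 mmol/kg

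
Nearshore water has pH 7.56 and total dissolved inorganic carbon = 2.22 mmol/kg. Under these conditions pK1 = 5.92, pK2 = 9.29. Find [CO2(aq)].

α₀ = 1 / (1 + K1/[H⁺] + K1K2/[H⁺]²) = 1 / (1 + 10^+1.64 + 10^-0.09)
   = 1 / (1 + 43.652 + 0.81283) = 1/45.464 = 0.02200
[CO2*] = α₀ × DIC = 0.02200 × 2.22 = 0.0488 mmol/kg

[CO2*] = 0.0488 mmol/kg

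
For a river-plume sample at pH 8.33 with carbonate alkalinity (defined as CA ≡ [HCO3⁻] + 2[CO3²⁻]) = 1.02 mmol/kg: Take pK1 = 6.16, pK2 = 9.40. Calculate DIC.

CA = [HCO3⁻] + 2[CO3²⁻] = (α₁ + 2α₂)·DIC
At pH 8.33: [H⁺]/K1 = 10^-2.17 = 0.0067608, K2/[H⁺] = 10^-1.07 = 0.085114
α₁ = 1/(1 + 0.0067608 + 0.085114) = 1/1.0919 = 0.9159; α₂ = α₁·K2/[H⁺] = 0.07795
α₁ + 2α₂ = 1.0718
DIC = CA / (α₁ + 2α₂) = 1.02 / 1.0718 = 0.952 mmol/kg

DIC = 0.952 mmol/kg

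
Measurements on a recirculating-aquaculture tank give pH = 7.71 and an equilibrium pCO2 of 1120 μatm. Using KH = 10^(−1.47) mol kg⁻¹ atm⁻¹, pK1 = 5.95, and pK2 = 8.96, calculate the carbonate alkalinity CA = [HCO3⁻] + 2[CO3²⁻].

CA = 2.43 mmol/kg

[CO2*] = KH · pCO2 = 10^(−1.47) × 1120×10^-6 = 3.795×10^-5 mol/kg
α₀ = 1/(1 + K1/[H⁺] + K1K2/[H⁺]²) = 1/(1 + 10^+1.76 + 10^+0.51) = 0.01619
DIC = [CO2*]/α₀ = 3.795×10^-5 / 0.01619 = 2.345 mmol/kg
CA = (α₁ + 2α₂)·DIC = (0.9314 + 2×0.05238) × 2.345 = 2.43 mmol/kg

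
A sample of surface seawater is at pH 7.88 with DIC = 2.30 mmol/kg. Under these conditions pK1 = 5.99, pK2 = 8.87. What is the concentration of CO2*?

[CO2*] = 0.0266 mmol/kg

α₀ = 1 / (1 + K1/[H⁺] + K1K2/[H⁺]²) = 1 / (1 + 10^+1.89 + 10^+0.90)
   = 1 / (1 + 77.625 + 7.9433) = 1/86.568 = 0.01155
[CO2*] = α₀ × DIC = 0.01155 × 2.30 = 0.0266 mmol/kg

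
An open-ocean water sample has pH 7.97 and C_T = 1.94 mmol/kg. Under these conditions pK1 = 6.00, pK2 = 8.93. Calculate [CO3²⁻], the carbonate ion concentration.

α₂ = 1 / (1 + [H⁺]/K2 + [H⁺]²/(K1K2)) = 1 / (1 + 10^+0.96 + 10^-1.01)
   = 1 / (1 + 9.1201 + 0.097724) = 1/10.218 = 0.09787
[CO3²⁻] = α₂ × DIC = 0.09787 × 1.94 = 0.190 mmol/kg

[CO3²⁻] = 0.190 mmol/kg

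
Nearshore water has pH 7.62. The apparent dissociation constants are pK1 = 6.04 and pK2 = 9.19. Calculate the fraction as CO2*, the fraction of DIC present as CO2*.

α₀ = 1 / (1 + K1/[H⁺] + K1K2/[H⁺]²) = 1 / (1 + 10^+1.58 + 10^+0.01)
   = 1 / (1 + 38.019 + 1.0233) = 1/40.042 = 0.02497

α₀ = 0.0250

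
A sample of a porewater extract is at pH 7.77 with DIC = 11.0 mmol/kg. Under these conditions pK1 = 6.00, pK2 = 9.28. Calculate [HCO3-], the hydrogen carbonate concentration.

[HCO3⁻] = 10.5 mmol/kg

α₁ = 1 / (1 + [H⁺]/K1 + K2/[H⁺]) = 1 / (1 + 10^-1.77 + 10^-1.51)
   = 1 / (1 + 0.016982 + 0.030903) = 1/1.0479 = 0.9543
[HCO3⁻] = α₁ × DIC = 0.9543 × 11.0 = 10.5 mmol/kg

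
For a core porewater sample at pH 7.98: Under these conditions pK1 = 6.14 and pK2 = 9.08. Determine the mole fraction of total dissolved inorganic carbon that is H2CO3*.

α₀ = 0.0132

α₀ = 1 / (1 + K1/[H⁺] + K1K2/[H⁺]²) = 1 / (1 + 10^+1.84 + 10^+0.74)
   = 1 / (1 + 69.183 + 5.4954) = 1/75.679 = 0.01321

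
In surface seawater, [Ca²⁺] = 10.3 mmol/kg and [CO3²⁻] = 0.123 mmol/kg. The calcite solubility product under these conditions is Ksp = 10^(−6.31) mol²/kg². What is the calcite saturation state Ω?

Ω = 2.59

Ksp = 10^(−6.31) = 4.898×10^-7
Ω = [Ca²⁺][CO3²⁻]/Ksp = (10.3×10^-3)(0.123×10^-3) / 4.898×10^-7 = 2.59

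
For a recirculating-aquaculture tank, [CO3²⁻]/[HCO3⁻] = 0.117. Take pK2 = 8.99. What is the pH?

From K2 = [H⁺][CO3²⁻]/[HCO3⁻]:  pH = pK2 + log₁₀([CO3²⁻]/[HCO3⁻])
log₁₀(0.117) = -0.932
pH = 8.99 + (-0.932) = 8.06

pH = 8.06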